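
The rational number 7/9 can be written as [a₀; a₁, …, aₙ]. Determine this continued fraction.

Repeatedly divide and take the remainder:
7 = 0·9 + 7, so a_0 = 0
9 = 1·7 + 2, so a_1 = 1
7 = 3·2 + 1, so a_2 = 3
2 = 2·1 + 0, so a_3 = 2

[0; 1, 3, 2]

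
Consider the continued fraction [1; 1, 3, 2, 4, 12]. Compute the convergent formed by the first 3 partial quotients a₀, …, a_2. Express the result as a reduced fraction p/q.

Compute successive convergents:
a_0 = 1: 1/1
a_1 = 1: 2/1
a_2 = 3: 7/4

7/4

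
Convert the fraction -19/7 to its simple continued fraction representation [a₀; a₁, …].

[-3; 3, 2]

Repeatedly divide and take the remainder:
-19 = -3·7 + 2, so a_0 = -3
7 = 3·2 + 1, so a_1 = 3
2 = 2·1 + 0, so a_2 = 2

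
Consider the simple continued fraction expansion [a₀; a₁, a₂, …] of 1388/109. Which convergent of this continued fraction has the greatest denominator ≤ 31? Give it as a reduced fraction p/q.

a_0 = 12: 12/1  (≤ bound)
a_1 = 1: 13/1  (≤ bound)
a_2 = 2: 38/3  (≤ bound)
a_3 = 1: 51/4  (≤ bound)
a_4 = 3: 191/15  (≤ bound)
a_5 = 7: 1388/109  (> 31, stop)

191/15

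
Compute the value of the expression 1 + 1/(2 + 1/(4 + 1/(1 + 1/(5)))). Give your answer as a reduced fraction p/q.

93/64

Start with 5.
1 + 1/(5/1) = 1 + 1/5 = 6/5
4 + 1/(6/5) = 4 + 5/6 = 29/6
2 + 1/(29/6) = 2 + 6/29 = 64/29
1 + 1/(64/29) = 1 + 29/64 = 93/64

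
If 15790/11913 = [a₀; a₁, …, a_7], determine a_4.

Repeatedly divide and take the remainder:
15790 = 1·11913 + 3877, so a_0 = 1
11913 = 3·3877 + 282, so a_1 = 3
3877 = 13·282 + 211, so a_2 = 13
282 = 1·211 + 71, so a_3 = 1
211 = 2·71 + 69, so a_4 = 2

2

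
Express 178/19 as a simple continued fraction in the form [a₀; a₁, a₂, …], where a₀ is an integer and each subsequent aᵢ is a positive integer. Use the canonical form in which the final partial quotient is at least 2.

178 ÷ 19 → quotient 9, remainder 7
19 ÷ 7 → quotient 2, remainder 5
7 ÷ 5 → quotient 1, remainder 2
5 ÷ 2 → quotient 2, remainder 1
2 ÷ 1 → quotient 2, remainder 0

[9; 2, 1, 2, 2]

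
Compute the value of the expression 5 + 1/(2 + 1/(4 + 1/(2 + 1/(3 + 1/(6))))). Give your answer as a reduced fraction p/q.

Start with 6.
3 + 1/(6/1) = 3 + 1/6 = 19/6
2 + 1/(19/6) = 2 + 6/19 = 44/19
4 + 1/(44/19) = 4 + 19/44 = 195/44
2 + 1/(195/44) = 2 + 44/195 = 434/195
5 + 1/(434/195) = 5 + 195/434 = 2365/434

2365/434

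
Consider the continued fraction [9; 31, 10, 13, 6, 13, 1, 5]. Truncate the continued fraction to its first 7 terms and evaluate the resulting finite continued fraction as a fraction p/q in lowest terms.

Start with 1.
13 + 1/(1/1) = 13 + 1/1 = 14/1
6 + 1/(14/1) = 6 + 1/14 = 85/14
13 + 1/(85/14) = 13 + 14/85 = 1119/85
10 + 1/(1119/85) = 10 + 85/1119 = 11275/1119
31 + 1/(11275/1119) = 31 + 1119/11275 = 350644/11275
9 + 1/(350644/11275) = 9 + 11275/350644 = 3167071/350644

3167071/350644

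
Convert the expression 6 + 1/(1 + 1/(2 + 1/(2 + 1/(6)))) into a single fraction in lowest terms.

302/45

Build up convergents one term at a time:
a_0 = 6: 6/1
a_1 = 1: 7/1
a_2 = 2: 20/3
a_3 = 2: 47/7
a_4 = 6: 302/45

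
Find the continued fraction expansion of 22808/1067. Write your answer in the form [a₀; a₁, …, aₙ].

22808 = 21·1067 + 401, so a_0 = 21
1067 = 2·401 + 265, so a_1 = 2
401 = 1·265 + 136, so a_2 = 1
265 = 1·136 + 129, so a_3 = 1
136 = 1·129 + 7, so a_4 = 1
129 = 18·7 + 3, so a_5 = 18
7 = 2·3 + 1, so a_6 = 2
3 = 3·1 + 0, so a_7 = 3

[21; 2, 1, 1, 1, 18, 2, 3]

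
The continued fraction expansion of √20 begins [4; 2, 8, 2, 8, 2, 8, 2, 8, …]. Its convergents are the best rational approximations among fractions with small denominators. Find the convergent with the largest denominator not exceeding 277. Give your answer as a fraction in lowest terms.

a_0 = 4: 4/1  (≤ bound)
a_1 = 2: 9/2  (≤ bound)
a_2 = 8: 76/17  (≤ bound)
a_3 = 2: 161/36  (≤ bound)
a_4 = 8: 1364/305  (> 277, stop)

161/36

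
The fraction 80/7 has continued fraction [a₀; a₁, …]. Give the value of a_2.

Repeatedly divide and take the remainder:
⌊80/7⌋ = 11, remainder 3
⌊7/3⌋ = 2, remainder 1
⌊3/1⌋ = 3, remainder 0

3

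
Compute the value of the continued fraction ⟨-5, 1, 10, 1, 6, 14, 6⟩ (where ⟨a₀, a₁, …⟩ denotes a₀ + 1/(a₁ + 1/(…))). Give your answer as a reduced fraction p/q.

-29109/7127

Starting at the tail and folding back:
Start with 6.
14 + 1/(6/1) = 14 + 1/6 = 85/6
6 + 1/(85/6) = 6 + 6/85 = 516/85
1 + 1/(516/85) = 1 + 85/516 = 601/516
10 + 1/(601/516) = 10 + 516/601 = 6526/601
1 + 1/(6526/601) = 1 + 601/6526 = 7127/6526
-5 + 1/(7127/6526) = -5 + 6526/7127 = -29109/7127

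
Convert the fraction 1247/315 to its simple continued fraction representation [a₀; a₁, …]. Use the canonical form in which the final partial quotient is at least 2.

⌊1247/315⌋ = 3, remainder 302
⌊315/302⌋ = 1, remainder 13
⌊302/13⌋ = 23, remainder 3
⌊13/3⌋ = 4, remainder 1
⌊3/1⌋ = 3, remainder 0

[3; 1, 23, 4, 3]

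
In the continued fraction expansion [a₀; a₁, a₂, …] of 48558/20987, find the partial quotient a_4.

51

48558 ÷ 20987 → quotient 2, remainder 6584
20987 ÷ 6584 → quotient 3, remainder 1235
6584 ÷ 1235 → quotient 5, remainder 409
1235 ÷ 409 → quotient 3, remainder 8
409 ÷ 8 → quotient 51, remainder 1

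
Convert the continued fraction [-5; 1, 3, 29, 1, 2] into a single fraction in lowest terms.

Build up convergents one term at a time:
a_0 = -5: -5/1
a_1 = 1: -4/1
a_2 = 3: -17/4
a_3 = 29: -497/117
a_4 = 1: -514/121
a_5 = 2: -1525/359

-1525/359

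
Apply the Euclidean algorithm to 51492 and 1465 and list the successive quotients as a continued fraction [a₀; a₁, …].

51492 = 35·1465 + 217, so a_0 = 35
1465 = 6·217 + 163, so a_1 = 6
217 = 1·163 + 54, so a_2 = 1
163 = 3·54 + 1, so a_3 = 3
54 = 54·1 + 0, so a_4 = 54

[35; 6, 1, 3, 54]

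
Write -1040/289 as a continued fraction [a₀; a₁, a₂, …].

Repeatedly divide and take the remainder:
-1040 = -4·289 + 116, so a_0 = -4
289 = 2·116 + 57, so a_1 = 2
116 = 2·57 + 2, so a_2 = 2
57 = 28·2 + 1, so a_3 = 28
2 = 2·1 + 0, so a_4 = 2

[-4; 2, 2, 28, 2]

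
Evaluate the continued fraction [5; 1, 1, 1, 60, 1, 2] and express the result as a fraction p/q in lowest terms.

Start with 2.
1 + 1/(2/1) = 1 + 1/2 = 3/2
60 + 1/(3/2) = 60 + 2/3 = 182/3
1 + 1/(182/3) = 1 + 3/182 = 185/182
1 + 1/(185/182) = 1 + 182/185 = 367/185
1 + 1/(367/185) = 1 + 185/367 = 552/367
5 + 1/(552/367) = 5 + 367/552 = 3127/552

3127/552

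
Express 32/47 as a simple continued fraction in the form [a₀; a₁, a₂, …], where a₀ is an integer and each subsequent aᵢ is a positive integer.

[0; 1, 2, 7, 2]

32 = 0·47 + 32, so a_0 = 0
47 = 1·32 + 15, so a_1 = 1
32 = 2·15 + 2, so a_2 = 2
15 = 7·2 + 1, so a_3 = 7
2 = 2·1 + 0, so a_4 = 2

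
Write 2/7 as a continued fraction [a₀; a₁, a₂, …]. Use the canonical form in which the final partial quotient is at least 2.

2 ÷ 7 → quotient 0, remainder 2
7 ÷ 2 → quotient 3, remainder 1
2 ÷ 1 → quotient 2, remainder 0

[0; 3, 2]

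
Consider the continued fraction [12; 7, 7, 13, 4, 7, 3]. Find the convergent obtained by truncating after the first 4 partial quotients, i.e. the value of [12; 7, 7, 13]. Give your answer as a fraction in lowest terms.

7976/657

Start with 13.
7 + 1/(13/1) = 7 + 1/13 = 92/13
7 + 1/(92/13) = 7 + 13/92 = 657/92
12 + 1/(657/92) = 12 + 92/657 = 7976/657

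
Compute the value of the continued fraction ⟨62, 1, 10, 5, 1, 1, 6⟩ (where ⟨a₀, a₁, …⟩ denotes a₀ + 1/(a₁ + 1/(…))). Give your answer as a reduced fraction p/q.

Start with 6.
1 + 1/(6/1) = 1 + 1/6 = 7/6
1 + 1/(7/6) = 1 + 6/7 = 13/7
5 + 1/(13/7) = 5 + 7/13 = 72/13
10 + 1/(72/13) = 10 + 13/72 = 733/72
1 + 1/(733/72) = 1 + 72/733 = 805/733
62 + 1/(805/733) = 62 + 733/805 = 50643/805

50643/805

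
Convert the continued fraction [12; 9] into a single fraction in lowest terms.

109/9

Use the convergent recurrence hₖ = aₖ·hₖ₋₁ + hₖ₋₂ (and likewise for the denominators kₖ):
a_0 = 12: 12/1
a_1 = 9: 109/9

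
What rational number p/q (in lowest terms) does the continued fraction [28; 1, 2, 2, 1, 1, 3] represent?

Start with 3.
1 + 1/(3/1) = 1 + 1/3 = 4/3
1 + 1/(4/3) = 1 + 3/4 = 7/4
2 + 1/(7/4) = 2 + 4/7 = 18/7
2 + 1/(18/7) = 2 + 7/18 = 43/18
1 + 1/(43/18) = 1 + 18/43 = 61/43
28 + 1/(61/43) = 28 + 43/61 = 1751/61

1751/61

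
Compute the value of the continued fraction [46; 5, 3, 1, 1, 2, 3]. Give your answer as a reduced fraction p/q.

Start with 3.
2 + 1/(3/1) = 2 + 1/3 = 7/3
1 + 1/(7/3) = 1 + 3/7 = 10/7
1 + 1/(10/7) = 1 + 7/10 = 17/10
3 + 1/(17/10) = 3 + 10/17 = 61/17
5 + 1/(61/17) = 5 + 17/61 = 322/61
46 + 1/(322/61) = 46 + 61/322 = 14873/322

14873/322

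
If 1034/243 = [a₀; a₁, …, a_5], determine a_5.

2

Repeatedly divide and take the remainder:
1034 = 4·243 + 62, so a_0 = 4
243 = 3·62 + 57, so a_1 = 3
62 = 1·57 + 5, so a_2 = 1
57 = 11·5 + 2, so a_3 = 11
5 = 2·2 + 1, so a_4 = 2
2 = 2·1 + 0, so a_5 = 2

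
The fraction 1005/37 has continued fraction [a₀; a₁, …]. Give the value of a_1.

6

⌊1005/37⌋ = 27, remainder 6
⌊37/6⌋ = 6, remainder 1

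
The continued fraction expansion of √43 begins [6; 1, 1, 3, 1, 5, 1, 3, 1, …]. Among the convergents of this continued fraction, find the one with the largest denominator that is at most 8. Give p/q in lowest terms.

46/7

List convergents until the denominator exceeds the bound:
a_0 = 6: 6/1  (≤ bound)
a_1 = 1: 7/1  (≤ bound)
a_2 = 1: 13/2  (≤ bound)
a_3 = 3: 46/7  (≤ bound)
a_4 = 1: 59/9  (> 8, stop)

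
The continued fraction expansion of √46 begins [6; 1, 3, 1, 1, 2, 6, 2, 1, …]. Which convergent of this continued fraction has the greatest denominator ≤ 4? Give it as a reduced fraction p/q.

27/4

List convergents until the denominator exceeds the bound:
a_0 = 6: 6/1  (≤ bound)
a_1 = 1: 7/1  (≤ bound)
a_2 = 3: 27/4  (≤ bound)
a_3 = 1: 34/5  (> 4, stop)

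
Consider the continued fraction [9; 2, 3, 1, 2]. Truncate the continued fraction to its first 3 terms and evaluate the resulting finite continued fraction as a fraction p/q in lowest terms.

Starting at the tail and folding back:
Start with 3.
2 + 1/(3/1) = 2 + 1/3 = 7/3
9 + 1/(7/3) = 9 + 3/7 = 66/7

66/7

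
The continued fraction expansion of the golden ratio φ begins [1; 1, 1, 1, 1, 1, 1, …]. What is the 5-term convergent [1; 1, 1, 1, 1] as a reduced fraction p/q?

8/5

Start with 1.
1 + 1/(1/1) = 1 + 1/1 = 2/1
1 + 1/(2/1) = 1 + 1/2 = 3/2
1 + 1/(3/2) = 1 + 2/3 = 5/3
1 + 1/(5/3) = 1 + 3/5 = 8/5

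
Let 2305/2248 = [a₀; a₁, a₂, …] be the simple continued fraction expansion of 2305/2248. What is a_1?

39

2305 ÷ 2248 → quotient 1, remainder 57
2248 ÷ 57 → quotient 39, remainder 25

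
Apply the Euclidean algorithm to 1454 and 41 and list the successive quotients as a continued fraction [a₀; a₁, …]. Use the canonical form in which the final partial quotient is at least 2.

[35; 2, 6, 3]

⌊1454/41⌋ = 35, remainder 19
⌊41/19⌋ = 2, remainder 3
⌊19/3⌋ = 6, remainder 1
⌊3/1⌋ = 3, remainder 0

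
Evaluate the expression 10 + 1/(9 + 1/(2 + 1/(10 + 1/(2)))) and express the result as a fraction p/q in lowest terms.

4214/417

Work from the innermost term outward:
Start with 2.
10 + 1/(2/1) = 10 + 1/2 = 21/2
2 + 1/(21/2) = 2 + 2/21 = 44/21
9 + 1/(44/21) = 9 + 21/44 = 417/44
10 + 1/(417/44) = 10 + 44/417 = 4214/417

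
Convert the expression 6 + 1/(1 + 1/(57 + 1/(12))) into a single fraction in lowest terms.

Build up convergents one term at a time:
a_0 = 6: 6/1
a_1 = 1: 7/1
a_2 = 57: 405/58
a_3 = 12: 4867/697

4867/697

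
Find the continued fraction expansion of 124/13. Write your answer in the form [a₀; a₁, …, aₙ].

124 = 9·13 + 7, so a_0 = 9
13 = 1·7 + 6, so a_1 = 1
7 = 1·6 + 1, so a_2 = 1
6 = 6·1 + 0, so a_3 = 6

[9; 1, 1, 6]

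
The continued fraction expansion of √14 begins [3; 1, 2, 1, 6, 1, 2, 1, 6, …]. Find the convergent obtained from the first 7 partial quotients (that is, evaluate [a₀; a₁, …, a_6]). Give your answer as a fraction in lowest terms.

a_0 = 3: 3/1
a_1 = 1: 4/1
a_2 = 2: 11/3
a_3 = 1: 15/4
a_4 = 6: 101/27
a_5 = 1: 116/31
a_6 = 2: 333/89

333/89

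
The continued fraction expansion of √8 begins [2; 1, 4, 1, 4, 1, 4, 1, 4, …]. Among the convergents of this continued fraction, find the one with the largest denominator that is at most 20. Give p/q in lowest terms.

17/6

a_0 = 2: 2/1  (≤ bound)
a_1 = 1: 3/1  (≤ bound)
a_2 = 4: 14/5  (≤ bound)
a_3 = 1: 17/6  (≤ bound)
a_4 = 4: 82/29  (> 20, stop)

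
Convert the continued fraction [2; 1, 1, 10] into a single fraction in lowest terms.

Compute successive convergents:
a_0 = 2: 2/1
a_1 = 1: 3/1
a_2 = 1: 5/2
a_3 = 10: 53/21

53/21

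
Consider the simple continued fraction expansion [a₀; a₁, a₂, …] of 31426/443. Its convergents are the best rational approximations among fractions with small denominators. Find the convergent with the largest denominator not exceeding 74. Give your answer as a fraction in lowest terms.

2341/33

List convergents until the denominator exceeds the bound:
a_0 = 70: 70/1  (≤ bound)
a_1 = 1: 71/1  (≤ bound)
a_2 = 15: 1135/16  (≤ bound)
a_3 = 2: 2341/33  (≤ bound)
a_4 = 2: 5817/82  (> 74, stop)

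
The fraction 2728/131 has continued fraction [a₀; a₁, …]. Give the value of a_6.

2

Repeatedly divide and take the remainder:
2728 = 20·131 + 108, so a_0 = 20
131 = 1·108 + 23, so a_1 = 1
108 = 4·23 + 16, so a_2 = 4
23 = 1·16 + 7, so a_3 = 1
16 = 2·7 + 2, so a_4 = 2
7 = 3·2 + 1, so a_5 = 3
2 = 2·1 + 0, so a_6 = 2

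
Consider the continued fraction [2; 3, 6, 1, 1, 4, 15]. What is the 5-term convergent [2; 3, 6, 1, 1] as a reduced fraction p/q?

95/41

a_0 = 2: 2/1
a_1 = 3: 7/3
a_2 = 6: 44/19
a_3 = 1: 51/22
a_4 = 1: 95/41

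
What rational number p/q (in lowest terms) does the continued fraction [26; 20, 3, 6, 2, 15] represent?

335540/12881

a_0 = 26: 26/1
a_1 = 20: 521/20
a_2 = 3: 1589/61
a_3 = 6: 10055/386
a_4 = 2: 21699/833
a_5 = 15: 335540/12881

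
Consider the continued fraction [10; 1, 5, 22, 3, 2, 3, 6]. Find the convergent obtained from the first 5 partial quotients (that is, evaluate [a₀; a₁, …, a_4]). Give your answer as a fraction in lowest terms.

Start with 3.
22 + 1/(3/1) = 22 + 1/3 = 67/3
5 + 1/(67/3) = 5 + 3/67 = 338/67
1 + 1/(338/67) = 1 + 67/338 = 405/338
10 + 1/(405/338) = 10 + 338/405 = 4388/405

4388/405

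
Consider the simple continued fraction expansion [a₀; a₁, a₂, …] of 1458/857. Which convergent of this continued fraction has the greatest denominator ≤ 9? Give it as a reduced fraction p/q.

List convergents until the denominator exceeds the bound:
a_0 = 1: 1/1  (≤ bound)
a_1 = 1: 2/1  (≤ bound)
a_2 = 2: 5/3  (≤ bound)
a_3 = 2: 12/7  (≤ bound)
a_4 = 1: 17/10  (> 9, stop)

12/7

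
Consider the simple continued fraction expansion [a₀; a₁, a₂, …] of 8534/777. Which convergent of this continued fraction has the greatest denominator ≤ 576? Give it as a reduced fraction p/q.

2625/239

List convergents until the denominator exceeds the bound:
a_0 = 10: 10/1  (≤ bound)
a_1 = 1: 11/1  (≤ bound)
a_2 = 58: 648/59  (≤ bound)
a_3 = 1: 659/60  (≤ bound)
a_4 = 3: 2625/239  (≤ bound)
a_5 = 3: 8534/777  (> 576, stop)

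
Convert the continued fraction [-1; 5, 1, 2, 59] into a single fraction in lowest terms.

-831/1009

Start with 59.
2 + 1/(59/1) = 2 + 1/59 = 119/59
1 + 1/(119/59) = 1 + 59/119 = 178/119
5 + 1/(178/119) = 5 + 119/178 = 1009/178
-1 + 1/(1009/178) = -1 + 178/1009 = -831/1009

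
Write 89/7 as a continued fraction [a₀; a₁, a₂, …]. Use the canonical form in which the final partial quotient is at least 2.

[12; 1, 2, 2]

⌊89/7⌋ = 12, remainder 5
⌊7/5⌋ = 1, remainder 2
⌊5/2⌋ = 2, remainder 1
⌊2/1⌋ = 2, remainder 0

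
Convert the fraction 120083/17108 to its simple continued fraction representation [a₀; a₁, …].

[7; 52, 3, 6, 1, 14]

⌊120083/17108⌋ = 7, remainder 327
⌊17108/327⌋ = 52, remainder 104
⌊327/104⌋ = 3, remainder 15
⌊104/15⌋ = 6, remainder 14
⌊15/14⌋ = 1, remainder 1
⌊14/1⌋ = 14, remainder 0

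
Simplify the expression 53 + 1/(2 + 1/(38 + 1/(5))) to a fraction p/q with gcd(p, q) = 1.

Compute successive convergents:
a_0 = 53: 53/1
a_1 = 2: 107/2
a_2 = 38: 4119/77
a_3 = 5: 20702/387

20702/387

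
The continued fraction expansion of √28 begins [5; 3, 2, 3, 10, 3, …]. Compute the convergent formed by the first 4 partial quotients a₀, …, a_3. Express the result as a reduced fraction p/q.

Start with 3.
2 + 1/(3/1) = 2 + 1/3 = 7/3
3 + 1/(7/3) = 3 + 3/7 = 24/7
5 + 1/(24/7) = 5 + 7/24 = 127/24

127/24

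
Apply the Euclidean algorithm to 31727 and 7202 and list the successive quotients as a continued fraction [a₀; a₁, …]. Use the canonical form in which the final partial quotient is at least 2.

[4; 2, 2, 7, 7, 13, 2]

⌊31727/7202⌋ = 4, remainder 2919
⌊7202/2919⌋ = 2, remainder 1364
⌊2919/1364⌋ = 2, remainder 191
⌊1364/191⌋ = 7, remainder 27
⌊191/27⌋ = 7, remainder 2
⌊27/2⌋ = 13, remainder 1
⌊2/1⌋ = 2, remainder 0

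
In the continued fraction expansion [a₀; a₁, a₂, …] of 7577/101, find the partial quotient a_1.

⌊7577/101⌋ = 75, remainder 2
⌊101/2⌋ = 50, remainder 1

50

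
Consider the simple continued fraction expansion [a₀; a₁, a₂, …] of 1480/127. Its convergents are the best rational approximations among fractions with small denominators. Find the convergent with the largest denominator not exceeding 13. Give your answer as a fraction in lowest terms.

35/3

List convergents until the denominator exceeds the bound:
a_0 = 11: 11/1  (≤ bound)
a_1 = 1: 12/1  (≤ bound)
a_2 = 1: 23/2  (≤ bound)
a_3 = 1: 35/3  (≤ bound)
a_4 = 7: 268/23  (> 13, stop)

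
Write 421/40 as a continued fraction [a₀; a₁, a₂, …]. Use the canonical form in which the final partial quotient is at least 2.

[10; 1, 1, 9, 2]

421 = 10·40 + 21, so a_0 = 10
40 = 1·21 + 19, so a_1 = 1
21 = 1·19 + 2, so a_2 = 1
19 = 9·2 + 1, so a_3 = 9
2 = 2·1 + 0, so a_4 = 2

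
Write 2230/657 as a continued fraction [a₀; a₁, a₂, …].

[3; 2, 1, 1, 6, 3, 6]

2230 ÷ 657 → quotient 3, remainder 259
657 ÷ 259 → quotient 2, remainder 139
259 ÷ 139 → quotient 1, remainder 120
139 ÷ 120 → quotient 1, remainder 19
120 ÷ 19 → quotient 6, remainder 6
19 ÷ 6 → quotient 3, remainder 1
6 ÷ 1 → quotient 6, remainder 0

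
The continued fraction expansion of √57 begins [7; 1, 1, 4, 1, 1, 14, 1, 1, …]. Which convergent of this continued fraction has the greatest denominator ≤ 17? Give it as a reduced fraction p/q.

83/11

List convergents until the denominator exceeds the bound:
a_0 = 7: 7/1  (≤ bound)
a_1 = 1: 8/1  (≤ bound)
a_2 = 1: 15/2  (≤ bound)
a_3 = 4: 68/9  (≤ bound)
a_4 = 1: 83/11  (≤ bound)
a_5 = 1: 151/20  (> 17, stop)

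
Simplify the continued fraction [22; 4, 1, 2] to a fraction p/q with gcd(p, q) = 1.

311/14

Start with 2.
1 + 1/(2/1) = 1 + 1/2 = 3/2
4 + 1/(3/2) = 4 + 2/3 = 14/3
22 + 1/(14/3) = 22 + 3/14 = 311/14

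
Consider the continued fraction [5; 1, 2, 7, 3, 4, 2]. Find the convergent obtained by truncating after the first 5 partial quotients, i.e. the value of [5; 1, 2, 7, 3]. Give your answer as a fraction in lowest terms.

a_0 = 5: 5/1
a_1 = 1: 6/1
a_2 = 2: 17/3
a_3 = 7: 125/22
a_4 = 3: 392/69

392/69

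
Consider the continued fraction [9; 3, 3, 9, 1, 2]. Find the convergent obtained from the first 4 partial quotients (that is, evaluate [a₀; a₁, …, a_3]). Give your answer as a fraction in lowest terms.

a_0 = 9: 9/1
a_1 = 3: 28/3
a_2 = 3: 93/10
a_3 = 9: 865/93

865/93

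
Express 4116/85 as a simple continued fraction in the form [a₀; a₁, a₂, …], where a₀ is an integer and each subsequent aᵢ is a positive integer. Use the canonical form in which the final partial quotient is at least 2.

4116 = 48·85 + 36, so a_0 = 48
85 = 2·36 + 13, so a_1 = 2
36 = 2·13 + 10, so a_2 = 2
13 = 1·10 + 3, so a_3 = 1
10 = 3·3 + 1, so a_4 = 3
3 = 3·1 + 0, so a_5 = 3

[48; 2, 2, 1, 3, 3]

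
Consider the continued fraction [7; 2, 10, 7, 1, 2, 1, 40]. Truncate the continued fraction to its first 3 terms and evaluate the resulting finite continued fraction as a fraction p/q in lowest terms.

157/21

Start with 10.
2 + 1/(10/1) = 2 + 1/10 = 21/10
7 + 1/(21/10) = 7 + 10/21 = 157/21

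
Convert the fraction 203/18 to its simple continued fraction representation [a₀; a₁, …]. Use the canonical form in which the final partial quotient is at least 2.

[11; 3, 1, 1, 2]

Repeatedly divide and take the remainder:
203 = 11·18 + 5, so a_0 = 11
18 = 3·5 + 3, so a_1 = 3
5 = 1·3 + 2, so a_2 = 1
3 = 1·2 + 1, so a_3 = 1
2 = 2·1 + 0, so a_4 = 2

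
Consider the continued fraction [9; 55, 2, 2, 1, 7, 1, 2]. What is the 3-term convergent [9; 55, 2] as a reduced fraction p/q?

Start with 2.
55 + 1/(2/1) = 55 + 1/2 = 111/2
9 + 1/(111/2) = 9 + 2/111 = 1001/111

1001/111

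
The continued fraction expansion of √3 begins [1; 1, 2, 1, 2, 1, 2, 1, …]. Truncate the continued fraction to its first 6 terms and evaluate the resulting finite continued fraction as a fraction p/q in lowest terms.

26/15

Collapse the nested fraction from the inside out:
Start with 1.
2 + 1/(1/1) = 2 + 1/1 = 3/1
1 + 1/(3/1) = 1 + 1/3 = 4/3
2 + 1/(4/3) = 2 + 3/4 = 11/4
1 + 1/(11/4) = 1 + 4/11 = 15/11
1 + 1/(15/11) = 1 + 11/15 = 26/15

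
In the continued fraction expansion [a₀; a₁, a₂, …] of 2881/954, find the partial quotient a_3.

Apply division with remainder until the remainder is 0:
2881 ÷ 954 → quotient 3, remainder 19
954 ÷ 19 → quotient 50, remainder 4
19 ÷ 4 → quotient 4, remainder 3
4 ÷ 3 → quotient 1, remainder 1

1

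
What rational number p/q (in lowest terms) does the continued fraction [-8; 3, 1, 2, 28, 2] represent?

-4907/635

Starting at the tail and folding back:
Start with 2.
28 + 1/(2/1) = 28 + 1/2 = 57/2
2 + 1/(57/2) = 2 + 2/57 = 116/57
1 + 1/(116/57) = 1 + 57/116 = 173/116
3 + 1/(173/116) = 3 + 116/173 = 635/173
-8 + 1/(635/173) = -8 + 173/635 = -4907/635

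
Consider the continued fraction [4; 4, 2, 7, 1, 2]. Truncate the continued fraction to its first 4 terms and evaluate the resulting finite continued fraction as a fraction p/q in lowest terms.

a_0 = 4: 4/1
a_1 = 4: 17/4
a_2 = 2: 38/9
a_3 = 7: 283/67

283/67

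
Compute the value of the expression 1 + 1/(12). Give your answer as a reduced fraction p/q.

a_0 = 1: 1/1
a_1 = 12: 13/12

13/12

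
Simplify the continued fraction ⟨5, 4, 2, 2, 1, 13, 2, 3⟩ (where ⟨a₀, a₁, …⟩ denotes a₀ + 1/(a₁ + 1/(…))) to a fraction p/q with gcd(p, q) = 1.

Start with 3.
2 + 1/(3/1) = 2 + 1/3 = 7/3
13 + 1/(7/3) = 13 + 3/7 = 94/7
1 + 1/(94/7) = 1 + 7/94 = 101/94
2 + 1/(101/94) = 2 + 94/101 = 296/101
2 + 1/(296/101) = 2 + 101/296 = 693/296
4 + 1/(693/296) = 4 + 296/693 = 3068/693
5 + 1/(3068/693) = 5 + 693/3068 = 16033/3068

16033/3068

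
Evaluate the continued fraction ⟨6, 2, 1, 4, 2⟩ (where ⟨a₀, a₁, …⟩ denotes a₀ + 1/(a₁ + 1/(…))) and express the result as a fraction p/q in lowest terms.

Build up convergents one term at a time:
a_0 = 6: 6/1
a_1 = 2: 13/2
a_2 = 1: 19/3
a_3 = 4: 89/14
a_4 = 2: 197/31

197/31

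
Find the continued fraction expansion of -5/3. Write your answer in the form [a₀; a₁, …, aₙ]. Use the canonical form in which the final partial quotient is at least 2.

[-2; 3]

-5 = -2·3 + 1, so a_0 = -2
3 = 3·1 + 0, so a_1 = 3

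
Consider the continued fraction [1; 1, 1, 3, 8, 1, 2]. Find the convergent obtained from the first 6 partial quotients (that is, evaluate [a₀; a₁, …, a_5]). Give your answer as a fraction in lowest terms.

a_0 = 1: 1/1
a_1 = 1: 2/1
a_2 = 1: 3/2
a_3 = 3: 11/7
a_4 = 8: 91/58
a_5 = 1: 102/65

102/65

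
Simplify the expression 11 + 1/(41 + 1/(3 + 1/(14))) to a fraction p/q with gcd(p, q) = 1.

Collapse the nested fraction from the inside out:
Start with 14.
3 + 1/(14/1) = 3 + 1/14 = 43/14
41 + 1/(43/14) = 41 + 14/43 = 1777/43
11 + 1/(1777/43) = 11 + 43/1777 = 19590/1777

19590/1777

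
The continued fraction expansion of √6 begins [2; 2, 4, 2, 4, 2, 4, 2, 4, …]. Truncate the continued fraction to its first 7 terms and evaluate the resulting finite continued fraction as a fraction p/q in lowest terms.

2158/881

Work from the innermost term outward:
Start with 4.
2 + 1/(4/1) = 2 + 1/4 = 9/4
4 + 1/(9/4) = 4 + 4/9 = 40/9
2 + 1/(40/9) = 2 + 9/40 = 89/40
4 + 1/(89/40) = 4 + 40/89 = 396/89
2 + 1/(396/89) = 2 + 89/396 = 881/396
2 + 1/(881/396) = 2 + 396/881 = 2158/881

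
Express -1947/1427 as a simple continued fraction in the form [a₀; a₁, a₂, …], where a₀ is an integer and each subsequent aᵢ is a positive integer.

Apply division with remainder until the remainder is 0:
⌊-1947/1427⌋ = -2, remainder 907
⌊1427/907⌋ = 1, remainder 520
⌊907/520⌋ = 1, remainder 387
⌊520/387⌋ = 1, remainder 133
⌊387/133⌋ = 2, remainder 121
⌊133/121⌋ = 1, remainder 12
⌊121/12⌋ = 10, remainder 1
⌊12/1⌋ = 12, remainder 0

[-2; 1, 1, 1, 2, 1, 10, 12]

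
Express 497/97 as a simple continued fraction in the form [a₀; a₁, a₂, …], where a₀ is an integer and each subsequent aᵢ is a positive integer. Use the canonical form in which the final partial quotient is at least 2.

[5; 8, 12]

Run the Euclidean algorithm, recording each quotient:
497 ÷ 97 → quotient 5, remainder 12
97 ÷ 12 → quotient 8, remainder 1
12 ÷ 1 → quotient 12, remainder 0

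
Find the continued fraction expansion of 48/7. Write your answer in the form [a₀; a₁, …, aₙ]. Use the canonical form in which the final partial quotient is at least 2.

Run the Euclidean algorithm, recording each quotient:
⌊48/7⌋ = 6, remainder 6
⌊7/6⌋ = 1, remainder 1
⌊6/1⌋ = 6, remainder 0

[6; 1, 6]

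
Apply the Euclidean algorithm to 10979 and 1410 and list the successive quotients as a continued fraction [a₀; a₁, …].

Run the Euclidean algorithm, recording each quotient:
⌊10979/1410⌋ = 7, remainder 1109
⌊1410/1109⌋ = 1, remainder 301
⌊1109/301⌋ = 3, remainder 206
⌊301/206⌋ = 1, remainder 95
⌊206/95⌋ = 2, remainder 16
⌊95/16⌋ = 5, remainder 15
⌊16/15⌋ = 1, remainder 1
⌊15/1⌋ = 15, remainder 0

[7; 1, 3, 1, 2, 5, 1, 15]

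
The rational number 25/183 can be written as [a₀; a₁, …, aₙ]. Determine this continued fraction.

[0; 7, 3, 8]

Repeatedly divide and take the remainder:
25 = 0·183 + 25, so a_0 = 0
183 = 7·25 + 8, so a_1 = 7
25 = 3·8 + 1, so a_2 = 3
8 = 8·1 + 0, so a_3 = 8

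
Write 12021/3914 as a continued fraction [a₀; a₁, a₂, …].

Repeatedly divide and take the remainder:
12021 = 3·3914 + 279, so a_0 = 3
3914 = 14·279 + 8, so a_1 = 14
279 = 34·8 + 7, so a_2 = 34
8 = 1·7 + 1, so a_3 = 1
7 = 7·1 + 0, so a_4 = 7

[3; 14, 34, 1, 7]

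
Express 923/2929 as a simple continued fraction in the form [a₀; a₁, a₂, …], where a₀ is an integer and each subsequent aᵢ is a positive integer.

923 ÷ 2929 → quotient 0, remainder 923
2929 ÷ 923 → quotient 3, remainder 160
923 ÷ 160 → quotient 5, remainder 123
160 ÷ 123 → quotient 1, remainder 37
123 ÷ 37 → quotient 3, remainder 12
37 ÷ 12 → quotient 3, remainder 1
12 ÷ 1 → quotient 12, remainder 0

[0; 3, 5, 1, 3, 3, 12]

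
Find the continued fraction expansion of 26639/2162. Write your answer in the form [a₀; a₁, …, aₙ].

26639 = 12·2162 + 695, so a_0 = 12
2162 = 3·695 + 77, so a_1 = 3
695 = 9·77 + 2, so a_2 = 9
77 = 38·2 + 1, so a_3 = 38
2 = 2·1 + 0, so a_4 = 2

[12; 3, 9, 38, 2]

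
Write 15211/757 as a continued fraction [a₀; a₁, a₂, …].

Run the Euclidean algorithm, recording each quotient:
15211 = 20·757 + 71, so a_0 = 20
757 = 10·71 + 47, so a_1 = 10
71 = 1·47 + 24, so a_2 = 1
47 = 1·24 + 23, so a_3 = 1
24 = 1·23 + 1, so a_4 = 1
23 = 23·1 + 0, so a_5 = 23

[20; 10, 1, 1, 1, 23]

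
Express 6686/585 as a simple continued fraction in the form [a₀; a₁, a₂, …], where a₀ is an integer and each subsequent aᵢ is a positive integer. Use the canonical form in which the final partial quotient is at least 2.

Apply division with remainder until the remainder is 0:
6686 ÷ 585 → quotient 11, remainder 251
585 ÷ 251 → quotient 2, remainder 83
251 ÷ 83 → quotient 3, remainder 2
83 ÷ 2 → quotient 41, remainder 1
2 ÷ 1 → quotient 2, remainder 0

[11; 2, 3, 41, 2]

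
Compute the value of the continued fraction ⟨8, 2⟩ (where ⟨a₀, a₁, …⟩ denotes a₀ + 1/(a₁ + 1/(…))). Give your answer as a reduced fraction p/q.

17/2

Start with 2.
8 + 1/(2/1) = 8 + 1/2 = 17/2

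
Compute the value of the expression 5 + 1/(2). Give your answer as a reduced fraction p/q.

a_0 = 5: 5/1
a_1 = 2: 11/2

11/2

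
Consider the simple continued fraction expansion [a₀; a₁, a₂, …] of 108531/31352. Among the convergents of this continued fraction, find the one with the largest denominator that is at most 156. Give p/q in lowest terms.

45/13

List convergents until the denominator exceeds the bound:
a_0 = 3: 3/1  (≤ bound)
a_1 = 2: 7/2  (≤ bound)
a_2 = 6: 45/13  (≤ bound)
a_3 = 38: 1717/496  (> 156, stop)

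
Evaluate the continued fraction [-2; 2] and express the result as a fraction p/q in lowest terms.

-3/2

Starting at the tail and folding back:
Start with 2.
-2 + 1/(2/1) = -2 + 1/2 = -3/2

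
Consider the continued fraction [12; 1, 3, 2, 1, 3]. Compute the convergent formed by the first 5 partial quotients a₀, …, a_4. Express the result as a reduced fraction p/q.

Work from the innermost term outward:
Start with 1.
2 + 1/(1/1) = 2 + 1/1 = 3/1
3 + 1/(3/1) = 3 + 1/3 = 10/3
1 + 1/(10/3) = 1 + 3/10 = 13/10
12 + 1/(13/10) = 12 + 10/13 = 166/13

166/13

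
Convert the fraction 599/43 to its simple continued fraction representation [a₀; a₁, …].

599 ÷ 43 → quotient 13, remainder 40
43 ÷ 40 → quotient 1, remainder 3
40 ÷ 3 → quotient 13, remainder 1
3 ÷ 1 → quotient 3, remainder 0

[13; 1, 13, 3]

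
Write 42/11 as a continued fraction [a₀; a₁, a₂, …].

Run the Euclidean algorithm, recording each quotient:
42 ÷ 11 → quotient 3, remainder 9
11 ÷ 9 → quotient 1, remainder 2
9 ÷ 2 → quotient 4, remainder 1
2 ÷ 1 → quotient 2, remainder 0

[3; 1, 4, 2]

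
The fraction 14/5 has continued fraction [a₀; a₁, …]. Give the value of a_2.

14 ÷ 5 → quotient 2, remainder 4
5 ÷ 4 → quotient 1, remainder 1
4 ÷ 1 → quotient 4, remainder 0

4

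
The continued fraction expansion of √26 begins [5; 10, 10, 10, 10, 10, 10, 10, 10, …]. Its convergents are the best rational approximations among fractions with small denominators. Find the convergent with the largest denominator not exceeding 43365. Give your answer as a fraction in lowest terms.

List convergents until the denominator exceeds the bound:
a_0 = 5: 5/1  (≤ bound)
a_1 = 10: 51/10  (≤ bound)
a_2 = 10: 515/101  (≤ bound)
a_3 = 10: 5201/1020  (≤ bound)
a_4 = 10: 52525/10301  (≤ bound)
a_5 = 10: 530451/104030  (> 43365, stop)

52525/10301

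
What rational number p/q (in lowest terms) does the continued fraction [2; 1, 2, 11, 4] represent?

372/139

a_0 = 2: 2/1
a_1 = 1: 3/1
a_2 = 2: 8/3
a_3 = 11: 91/34
a_4 = 4: 372/139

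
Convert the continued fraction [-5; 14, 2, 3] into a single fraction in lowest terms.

-498/101

a_0 = -5: -5/1
a_1 = 14: -69/14
a_2 = 2: -143/29
a_3 = 3: -498/101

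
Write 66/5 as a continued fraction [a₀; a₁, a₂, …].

[13; 5]

⌊66/5⌋ = 13, remainder 1
⌊5/1⌋ = 5, remainder 0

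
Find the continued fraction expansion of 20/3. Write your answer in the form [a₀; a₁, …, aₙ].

[6; 1, 2]

20 = 6·3 + 2, so a_0 = 6
3 = 1·2 + 1, so a_1 = 1
2 = 2·1 + 0, so a_2 = 2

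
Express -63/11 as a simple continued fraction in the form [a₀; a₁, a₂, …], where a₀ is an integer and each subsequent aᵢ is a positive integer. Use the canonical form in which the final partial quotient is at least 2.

Run the Euclidean algorithm, recording each quotient:
⌊-63/11⌋ = -6, remainder 3
⌊11/3⌋ = 3, remainder 2
⌊3/2⌋ = 1, remainder 1
⌊2/1⌋ = 2, remainder 0

[-6; 3, 1, 2]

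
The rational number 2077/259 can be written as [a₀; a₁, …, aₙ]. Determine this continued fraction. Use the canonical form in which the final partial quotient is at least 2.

2077 ÷ 259 → quotient 8, remainder 5
259 ÷ 5 → quotient 51, remainder 4
5 ÷ 4 → quotient 1, remainder 1
4 ÷ 1 → quotient 4, remainder 0

[8; 51, 1, 4]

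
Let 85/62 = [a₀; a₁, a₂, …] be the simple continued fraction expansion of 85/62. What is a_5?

2

Repeatedly divide and take the remainder:
85 ÷ 62 → quotient 1, remainder 23
62 ÷ 23 → quotient 2, remainder 16
23 ÷ 16 → quotient 1, remainder 7
16 ÷ 7 → quotient 2, remainder 2
7 ÷ 2 → quotient 3, remainder 1
2 ÷ 1 → quotient 2, remainder 0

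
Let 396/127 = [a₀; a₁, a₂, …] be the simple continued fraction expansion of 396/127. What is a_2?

2

396 = 3·127 + 15, so a_0 = 3
127 = 8·15 + 7, so a_1 = 8
15 = 2·7 + 1, so a_2 = 2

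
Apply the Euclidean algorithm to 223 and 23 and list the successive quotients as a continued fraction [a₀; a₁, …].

[9; 1, 2, 3, 2]

Repeatedly divide and take the remainder:
223 = 9·23 + 16, so a_0 = 9
23 = 1·16 + 7, so a_1 = 1
16 = 2·7 + 2, so a_2 = 2
7 = 3·2 + 1, so a_3 = 3
2 = 2·1 + 0, so a_4 = 2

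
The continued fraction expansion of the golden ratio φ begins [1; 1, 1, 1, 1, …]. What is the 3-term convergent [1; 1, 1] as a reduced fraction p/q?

Compute successive convergents:
a_0 = 1: 1/1
a_1 = 1: 2/1
a_2 = 1: 3/2

3/2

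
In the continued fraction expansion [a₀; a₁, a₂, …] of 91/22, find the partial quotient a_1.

91 = 4·22 + 3, so a_0 = 4
22 = 7·3 + 1, so a_1 = 7

7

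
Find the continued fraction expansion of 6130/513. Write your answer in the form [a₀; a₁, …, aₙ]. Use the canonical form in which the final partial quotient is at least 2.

6130 ÷ 513 → quotient 11, remainder 487
513 ÷ 487 → quotient 1, remainder 26
487 ÷ 26 → quotient 18, remainder 19
26 ÷ 19 → quotient 1, remainder 7
19 ÷ 7 → quotient 2, remainder 5
7 ÷ 5 → quotient 1, remainder 2
5 ÷ 2 → quotient 2, remainder 1
2 ÷ 1 → quotient 2, remainder 0

[11; 1, 18, 1, 2, 1, 2, 2]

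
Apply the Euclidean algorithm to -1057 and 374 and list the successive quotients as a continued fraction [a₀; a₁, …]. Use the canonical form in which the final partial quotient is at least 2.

Run the Euclidean algorithm, recording each quotient:
-1057 ÷ 374 → quotient -3, remainder 65
374 ÷ 65 → quotient 5, remainder 49
65 ÷ 49 → quotient 1, remainder 16
49 ÷ 16 → quotient 3, remainder 1
16 ÷ 1 → quotient 16, remainder 0

[-3; 5, 1, 3, 16]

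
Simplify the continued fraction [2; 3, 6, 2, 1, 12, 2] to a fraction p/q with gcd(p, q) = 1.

3665/1582

Starting at the tail and folding back:
Start with 2.
12 + 1/(2/1) = 12 + 1/2 = 25/2
1 + 1/(25/2) = 1 + 2/25 = 27/25
2 + 1/(27/25) = 2 + 25/27 = 79/27
6 + 1/(79/27) = 6 + 27/79 = 501/79
3 + 1/(501/79) = 3 + 79/501 = 1582/501
2 + 1/(1582/501) = 2 + 501/1582 = 3665/1582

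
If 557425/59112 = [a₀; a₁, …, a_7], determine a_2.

3

557425 = 9·59112 + 25417, so a_0 = 9
59112 = 2·25417 + 8278, so a_1 = 2
25417 = 3·8278 + 583, so a_2 = 3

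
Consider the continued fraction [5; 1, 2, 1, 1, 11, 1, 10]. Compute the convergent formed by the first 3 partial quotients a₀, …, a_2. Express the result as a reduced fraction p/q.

a_0 = 5: 5/1
a_1 = 1: 6/1
a_2 = 2: 17/3

17/3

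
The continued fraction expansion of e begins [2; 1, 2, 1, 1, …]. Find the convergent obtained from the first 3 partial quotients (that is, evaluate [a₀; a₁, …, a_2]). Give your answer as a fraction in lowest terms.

8/3

a_0 = 2: 2/1
a_1 = 1: 3/1
a_2 = 2: 8/3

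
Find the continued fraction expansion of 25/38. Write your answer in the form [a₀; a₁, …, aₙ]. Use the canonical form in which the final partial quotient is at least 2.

[0; 1, 1, 1, 12]

Run the Euclidean algorithm, recording each quotient:
⌊25/38⌋ = 0, remainder 25
⌊38/25⌋ = 1, remainder 13
⌊25/13⌋ = 1, remainder 12
⌊13/12⌋ = 1, remainder 1
⌊12/1⌋ = 12, remainder 0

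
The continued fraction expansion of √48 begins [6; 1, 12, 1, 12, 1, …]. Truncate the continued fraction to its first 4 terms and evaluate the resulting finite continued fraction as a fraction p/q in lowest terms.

Compute successive convergents:
a_0 = 6: 6/1
a_1 = 1: 7/1
a_2 = 12: 90/13
a_3 = 1: 97/14

97/14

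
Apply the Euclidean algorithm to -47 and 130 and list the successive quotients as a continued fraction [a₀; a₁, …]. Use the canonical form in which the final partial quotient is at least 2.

[-1; 1, 1, 1, 3, 3, 1, 2]

Run the Euclidean algorithm, recording each quotient:
-47 ÷ 130 → quotient -1, remainder 83
130 ÷ 83 → quotient 1, remainder 47
83 ÷ 47 → quotient 1, remainder 36
47 ÷ 36 → quotient 1, remainder 11
36 ÷ 11 → quotient 3, remainder 3
11 ÷ 3 → quotient 3, remainder 2
3 ÷ 2 → quotient 1, remainder 1
2 ÷ 1 → quotient 2, remainder 0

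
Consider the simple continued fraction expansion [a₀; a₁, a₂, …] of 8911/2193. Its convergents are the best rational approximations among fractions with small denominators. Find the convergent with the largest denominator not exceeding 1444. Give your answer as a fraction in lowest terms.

577/142

a_0 = 4: 4/1  (≤ bound)
a_1 = 15: 61/15  (≤ bound)
a_2 = 1: 65/16  (≤ bound)
a_3 = 3: 256/63  (≤ bound)
a_4 = 2: 577/142  (≤ bound)
a_5 = 15: 8911/2193  (> 1444, stop)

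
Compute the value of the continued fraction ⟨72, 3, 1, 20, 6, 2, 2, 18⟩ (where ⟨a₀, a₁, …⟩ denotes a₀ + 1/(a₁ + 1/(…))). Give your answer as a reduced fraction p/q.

Use the convergent recurrence hₖ = aₖ·hₖ₋₁ + hₖ₋₂ (and likewise for the denominators kₖ):
a_0 = 72: 72/1
a_1 = 3: 217/3
a_2 = 1: 289/4
a_3 = 20: 5997/83
a_4 = 6: 36271/502
a_5 = 2: 78539/1087
a_6 = 2: 193349/2676
a_7 = 18: 3558821/49255

3558821/49255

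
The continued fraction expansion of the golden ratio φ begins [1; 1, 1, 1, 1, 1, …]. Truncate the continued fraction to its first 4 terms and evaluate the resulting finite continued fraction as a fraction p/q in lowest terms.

5/3

Start with 1.
1 + 1/(1/1) = 1 + 1/1 = 2/1
1 + 1/(2/1) = 1 + 1/2 = 3/2
1 + 1/(3/2) = 1 + 2/3 = 5/3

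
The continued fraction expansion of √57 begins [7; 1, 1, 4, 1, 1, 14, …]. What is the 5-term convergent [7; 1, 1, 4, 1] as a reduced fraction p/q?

83/11

Start with 1.
4 + 1/(1/1) = 4 + 1/1 = 5/1
1 + 1/(5/1) = 1 + 1/5 = 6/5
1 + 1/(6/5) = 1 + 5/6 = 11/6
7 + 1/(11/6) = 7 + 6/11 = 83/11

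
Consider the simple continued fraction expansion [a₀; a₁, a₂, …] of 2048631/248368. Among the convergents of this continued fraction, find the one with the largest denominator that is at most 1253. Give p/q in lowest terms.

a_0 = 8: 8/1  (≤ bound)
a_1 = 4: 33/4  (≤ bound)
a_2 = 38: 1262/153  (≤ bound)
a_3 = 12: 15177/1840  (> 1253, stop)

1262/153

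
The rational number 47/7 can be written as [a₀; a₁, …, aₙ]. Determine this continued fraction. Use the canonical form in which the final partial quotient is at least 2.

47 = 6·7 + 5, so a_0 = 6
7 = 1·5 + 2, so a_1 = 1
5 = 2·2 + 1, so a_2 = 2
2 = 2·1 + 0, so a_3 = 2

[6; 1, 2, 2]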